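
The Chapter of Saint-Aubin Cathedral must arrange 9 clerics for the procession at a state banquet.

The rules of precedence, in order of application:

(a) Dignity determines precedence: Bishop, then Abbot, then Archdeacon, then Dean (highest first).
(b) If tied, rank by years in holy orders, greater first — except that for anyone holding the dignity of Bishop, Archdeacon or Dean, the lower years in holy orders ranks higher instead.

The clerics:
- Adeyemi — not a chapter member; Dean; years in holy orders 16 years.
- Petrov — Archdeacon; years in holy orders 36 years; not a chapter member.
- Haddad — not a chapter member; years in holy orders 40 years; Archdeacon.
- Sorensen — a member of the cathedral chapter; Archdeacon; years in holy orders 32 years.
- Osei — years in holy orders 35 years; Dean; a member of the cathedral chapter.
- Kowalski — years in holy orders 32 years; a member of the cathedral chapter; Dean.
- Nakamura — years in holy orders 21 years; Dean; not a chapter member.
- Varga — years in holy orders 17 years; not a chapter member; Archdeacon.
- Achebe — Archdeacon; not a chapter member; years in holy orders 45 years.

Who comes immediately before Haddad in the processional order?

By dignity: Varga, Sorensen, Petrov, Haddad and Achebe (Archdeacon); then Adeyemi, Nakamura, Kowalski and Osei (Dean).
Among Varga, Sorensen, Petrov, Haddad and Achebe, by years in holy orders (lower first) (reversed rule for this group): Varga (17 years) before Sorensen (32 years) before Petrov (36 years) before Haddad (40 years) before Achebe (45 years).
Among Adeyemi, Nakamura, Kowalski and Osei, by years in holy orders (lower first) (reversed rule for this group): Adeyemi (16 years) before Nakamura (21 years) before Kowalski (32 years) before Osei (35 years).
Order: Varga, Sorensen, Petrov, Haddad, Achebe, Adeyemi, Nakamura, Kowalski, Osei.

Petrov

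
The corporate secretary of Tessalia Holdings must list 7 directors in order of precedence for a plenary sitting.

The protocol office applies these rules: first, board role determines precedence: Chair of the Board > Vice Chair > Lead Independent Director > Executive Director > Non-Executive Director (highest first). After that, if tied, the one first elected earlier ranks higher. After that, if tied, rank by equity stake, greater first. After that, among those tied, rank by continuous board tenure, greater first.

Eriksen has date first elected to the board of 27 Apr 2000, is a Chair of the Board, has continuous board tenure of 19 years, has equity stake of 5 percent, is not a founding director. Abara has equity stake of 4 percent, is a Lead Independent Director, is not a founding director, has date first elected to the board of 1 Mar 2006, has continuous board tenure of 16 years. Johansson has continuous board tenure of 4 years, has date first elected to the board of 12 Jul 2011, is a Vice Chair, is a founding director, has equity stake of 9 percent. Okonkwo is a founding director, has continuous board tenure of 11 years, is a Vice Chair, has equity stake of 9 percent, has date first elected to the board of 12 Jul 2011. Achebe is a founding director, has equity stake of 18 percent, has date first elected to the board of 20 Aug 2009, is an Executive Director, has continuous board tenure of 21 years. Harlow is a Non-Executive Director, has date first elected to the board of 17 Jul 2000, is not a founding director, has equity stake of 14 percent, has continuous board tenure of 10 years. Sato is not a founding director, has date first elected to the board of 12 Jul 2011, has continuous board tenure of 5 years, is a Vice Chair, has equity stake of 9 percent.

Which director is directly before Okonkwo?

Eriksen

By board role: Eriksen (Chair of the Board); then Okonkwo, Sato and Johansson (Vice Chair); then Abara (Lead Independent Director); then Achebe (Executive Director); then Harlow (Non-Executive Director).
Okonkwo, Sato and Johansson all have date first elected to the board 12 Jul 2011, so the next rule applies.
Okonkwo, Sato and Johansson all have equity stake 9 percent, so the next rule applies.
Among Okonkwo, Sato and Johansson, by continuous board tenure (higher first): Okonkwo (11 years) before Sato (5 years) before Johansson (4 years).
Order: Eriksen, Okonkwo, Sato, Johansson, Abara, Achebe, Harlow.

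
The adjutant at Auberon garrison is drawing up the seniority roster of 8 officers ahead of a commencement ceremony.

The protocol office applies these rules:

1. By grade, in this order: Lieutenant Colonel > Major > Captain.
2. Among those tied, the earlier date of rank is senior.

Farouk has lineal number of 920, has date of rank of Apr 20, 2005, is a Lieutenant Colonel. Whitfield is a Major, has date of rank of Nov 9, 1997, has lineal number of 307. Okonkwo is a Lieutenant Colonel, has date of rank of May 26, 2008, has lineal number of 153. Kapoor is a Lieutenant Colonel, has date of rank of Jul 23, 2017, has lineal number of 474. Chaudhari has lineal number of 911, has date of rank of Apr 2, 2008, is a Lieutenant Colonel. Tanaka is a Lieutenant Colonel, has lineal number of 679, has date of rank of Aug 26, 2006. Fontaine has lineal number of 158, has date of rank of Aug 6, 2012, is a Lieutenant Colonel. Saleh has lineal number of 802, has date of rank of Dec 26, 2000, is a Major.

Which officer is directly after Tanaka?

By grade: Farouk, Tanaka, Chaudhari, Okonkwo, Fontaine and Kapoor (Lieutenant Colonel); then Whitfield and Saleh (Major).
Among Farouk, Tanaka, Chaudhari, Okonkwo, Fontaine and Kapoor, by date of rank (earlier first): Farouk (Apr 20, 2005) before Tanaka (Aug 26, 2006) before Chaudhari (Apr 2, 2008) before Okonkwo (May 26, 2008) before Fontaine (Aug 6, 2012) before Kapoor (Jul 23, 2017).
Among Whitfield and Saleh, by date of rank (earlier first): Whitfield (Nov 9, 1997) before Saleh (Dec 26, 2000).
Order: Farouk, Tanaka, Chaudhari, Okonkwo, Fontaine, Kapoor, Whitfield, Saleh.

Chaudhari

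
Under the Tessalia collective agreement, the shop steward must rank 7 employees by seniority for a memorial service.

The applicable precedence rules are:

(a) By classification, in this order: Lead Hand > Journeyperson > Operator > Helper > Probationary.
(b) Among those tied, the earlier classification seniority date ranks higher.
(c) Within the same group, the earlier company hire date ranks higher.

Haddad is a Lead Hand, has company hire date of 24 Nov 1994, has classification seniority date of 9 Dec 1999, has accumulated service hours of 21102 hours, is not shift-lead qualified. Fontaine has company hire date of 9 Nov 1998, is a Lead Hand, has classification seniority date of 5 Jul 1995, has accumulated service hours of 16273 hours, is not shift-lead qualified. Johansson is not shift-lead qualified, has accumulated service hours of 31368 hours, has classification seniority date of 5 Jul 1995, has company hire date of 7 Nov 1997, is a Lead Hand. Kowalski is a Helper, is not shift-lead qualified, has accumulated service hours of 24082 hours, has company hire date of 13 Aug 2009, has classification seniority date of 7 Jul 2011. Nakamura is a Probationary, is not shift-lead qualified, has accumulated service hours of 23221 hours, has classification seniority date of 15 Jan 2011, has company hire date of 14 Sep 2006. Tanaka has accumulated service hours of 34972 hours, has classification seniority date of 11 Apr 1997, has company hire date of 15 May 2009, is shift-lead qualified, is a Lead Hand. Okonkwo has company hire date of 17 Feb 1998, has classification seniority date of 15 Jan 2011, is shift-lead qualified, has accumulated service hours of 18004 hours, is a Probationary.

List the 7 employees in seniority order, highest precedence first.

By classification: Johansson, Fontaine, Tanaka and Haddad (Lead Hand); then Kowalski (Helper); then Okonkwo and Nakamura (Probationary).
Among Johansson, Fontaine, Tanaka and Haddad, by classification seniority date (earlier first): Johansson and Fontaine (5 Jul 1995) before Tanaka (11 Apr 1997) before Haddad (9 Dec 1999).
Among Johansson and Fontaine, by company hire date (earlier first): Johansson (7 Nov 1997) before Fontaine (9 Nov 1998).
Okonkwo and Nakamura both have classification seniority date 15 Jan 2011, so the next rule applies.
Among Okonkwo and Nakamura, by company hire date (earlier first): Okonkwo (17 Feb 1998) before Nakamura (14 Sep 2006).
Full order: Johansson, Fontaine, Tanaka, Haddad, Kowalski, Okonkwo, Nakamura.

Johansson, Fontaine, Tanaka, Haddad, Kowalski, Okonkwo, Nakamura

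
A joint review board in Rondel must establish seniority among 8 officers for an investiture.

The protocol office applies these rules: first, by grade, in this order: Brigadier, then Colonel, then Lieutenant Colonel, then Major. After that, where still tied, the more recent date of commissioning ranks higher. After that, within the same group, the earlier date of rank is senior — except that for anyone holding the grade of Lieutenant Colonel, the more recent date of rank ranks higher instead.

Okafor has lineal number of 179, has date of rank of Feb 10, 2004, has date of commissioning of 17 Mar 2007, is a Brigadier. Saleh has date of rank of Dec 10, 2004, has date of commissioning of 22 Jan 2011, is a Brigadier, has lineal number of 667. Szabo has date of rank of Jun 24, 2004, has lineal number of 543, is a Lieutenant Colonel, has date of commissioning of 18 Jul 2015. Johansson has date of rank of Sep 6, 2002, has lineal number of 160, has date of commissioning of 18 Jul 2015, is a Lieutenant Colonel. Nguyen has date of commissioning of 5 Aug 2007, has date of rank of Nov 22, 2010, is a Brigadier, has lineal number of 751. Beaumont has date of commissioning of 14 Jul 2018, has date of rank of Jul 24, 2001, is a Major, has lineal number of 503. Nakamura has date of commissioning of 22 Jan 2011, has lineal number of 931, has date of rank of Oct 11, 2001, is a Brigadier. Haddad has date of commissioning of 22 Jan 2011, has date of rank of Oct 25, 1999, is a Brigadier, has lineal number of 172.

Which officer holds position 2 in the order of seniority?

Nakamura

By grade: Haddad, Nakamura, Saleh, Nguyen and Okafor (Brigadier); then Szabo and Johansson (Lieutenant Colonel); then Beaumont (Major).
Among Haddad, Nakamura, Saleh, Nguyen and Okafor, by date of commissioning (later first): Haddad, Nakamura and Saleh (22 Jan 2011) before Nguyen (5 Aug 2007) before Okafor (17 Mar 2007).
Among Haddad, Nakamura and Saleh, by date of rank (earlier first): Haddad (Oct 25, 1999) before Nakamura (Oct 11, 2001) before Saleh (Dec 10, 2004).
Szabo and Johansson both have date of commissioning 18 Jul 2015, so the next rule applies.
Among Szabo and Johansson, by date of rank (later first) (reversed rule for this group): Szabo (Jun 24, 2004) before Johansson (Sep 6, 2002).
Order: Haddad, Nakamura, Saleh, Nguyen, Okafor, Szabo, Johansson, Beaumont.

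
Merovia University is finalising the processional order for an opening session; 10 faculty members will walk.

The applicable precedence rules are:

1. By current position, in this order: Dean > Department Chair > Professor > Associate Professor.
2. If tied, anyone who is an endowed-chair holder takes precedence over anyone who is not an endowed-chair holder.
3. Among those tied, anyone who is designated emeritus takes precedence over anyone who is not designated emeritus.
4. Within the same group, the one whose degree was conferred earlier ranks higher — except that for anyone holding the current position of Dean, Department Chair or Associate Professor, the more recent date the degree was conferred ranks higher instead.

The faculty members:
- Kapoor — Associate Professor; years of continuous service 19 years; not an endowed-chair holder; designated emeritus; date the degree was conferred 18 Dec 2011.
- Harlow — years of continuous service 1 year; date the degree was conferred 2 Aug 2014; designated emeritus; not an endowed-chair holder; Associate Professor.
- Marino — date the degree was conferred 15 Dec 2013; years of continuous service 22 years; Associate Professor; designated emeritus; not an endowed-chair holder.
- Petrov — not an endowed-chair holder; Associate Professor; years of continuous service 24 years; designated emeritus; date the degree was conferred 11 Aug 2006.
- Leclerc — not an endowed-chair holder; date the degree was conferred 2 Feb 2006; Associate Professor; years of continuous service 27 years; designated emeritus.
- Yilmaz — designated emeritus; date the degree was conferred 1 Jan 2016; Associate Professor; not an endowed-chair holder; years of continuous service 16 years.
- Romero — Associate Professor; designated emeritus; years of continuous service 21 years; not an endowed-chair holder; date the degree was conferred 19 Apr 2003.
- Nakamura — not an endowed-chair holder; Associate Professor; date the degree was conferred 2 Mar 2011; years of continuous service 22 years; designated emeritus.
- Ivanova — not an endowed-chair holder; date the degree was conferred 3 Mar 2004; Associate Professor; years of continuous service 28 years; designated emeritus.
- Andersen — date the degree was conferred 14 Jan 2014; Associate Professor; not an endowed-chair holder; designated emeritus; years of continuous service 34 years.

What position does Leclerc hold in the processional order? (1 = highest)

8

By current position: Yilmaz, Harlow, Andersen, Marino, Kapoor, Nakamura, Petrov, Leclerc, Ivanova and Romero (Associate Professor).
Yilmaz, Harlow, Andersen, Marino, Kapoor, Nakamura, Petrov, Leclerc, Ivanova and Romero are each not an endowed-chair holder, so the next rule applies.
Yilmaz, Harlow, Andersen, Marino, Kapoor, Nakamura, Petrov, Leclerc, Ivanova and Romero are each designated emeritus, so the next rule applies.
Among Yilmaz, Harlow, Andersen, Marino, Kapoor, Nakamura, Petrov, Leclerc, Ivanova and Romero, by date the degree was conferred (later first) (reversed rule for this group): Yilmaz (1 Jan 2016) before Harlow (2 Aug 2014) before Andersen (14 Jan 2014) before Marino (15 Dec 2013) before Kapoor (18 Dec 2011) before Nakamura (2 Mar 2011) before Petrov (11 Aug 2006) before Leclerc (2 Feb 2006) before Ivanova (3 Mar 2004) before Romero (19 Apr 2003).
Order: Yilmaz, Harlow, Andersen, Marino, Kapoor, Nakamura, Petrov, Leclerc, Ivanova, Romero. So position 8.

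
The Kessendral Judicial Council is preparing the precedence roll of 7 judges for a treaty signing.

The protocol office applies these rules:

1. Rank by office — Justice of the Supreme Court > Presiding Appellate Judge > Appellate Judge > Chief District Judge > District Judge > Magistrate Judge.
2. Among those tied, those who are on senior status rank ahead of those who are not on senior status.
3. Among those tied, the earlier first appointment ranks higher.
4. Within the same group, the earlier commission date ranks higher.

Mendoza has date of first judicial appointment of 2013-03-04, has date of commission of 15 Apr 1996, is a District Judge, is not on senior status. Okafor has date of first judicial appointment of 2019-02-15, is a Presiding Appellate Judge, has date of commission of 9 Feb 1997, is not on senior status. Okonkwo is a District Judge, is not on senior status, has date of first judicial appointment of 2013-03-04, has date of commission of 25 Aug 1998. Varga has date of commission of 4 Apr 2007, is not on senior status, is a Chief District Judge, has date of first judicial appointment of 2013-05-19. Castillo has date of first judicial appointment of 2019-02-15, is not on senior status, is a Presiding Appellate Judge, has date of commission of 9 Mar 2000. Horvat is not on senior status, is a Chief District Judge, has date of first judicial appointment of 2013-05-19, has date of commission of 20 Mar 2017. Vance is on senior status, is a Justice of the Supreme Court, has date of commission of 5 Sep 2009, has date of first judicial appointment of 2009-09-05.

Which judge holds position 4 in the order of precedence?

By office: Vance (Justice of the Supreme Court); then Okafor and Castillo (Presiding Appellate Judge); then Varga and Horvat (Chief District Judge); then Mendoza and Okonkwo (District Judge).
Okafor and Castillo are each not on senior status, so the next rule applies.
Okafor and Castillo both have date of first judicial appointment 2019-02-15, so the next rule applies.
Among Okafor and Castillo, by date of commission (earlier first): Okafor (9 Feb 1997) before Castillo (9 Mar 2000).
Varga and Horvat are each not on senior status, so the next rule applies.
Varga and Horvat both have date of first judicial appointment 2013-05-19, so the next rule applies.
Among Varga and Horvat, by date of commission (earlier first): Varga (4 Apr 2007) before Horvat (20 Mar 2017).
Mendoza and Okonkwo are each not on senior status, so the next rule applies.
Mendoza and Okonkwo both have date of first judicial appointment 2013-03-04, so the next rule applies.
Among Mendoza and Okonkwo, by date of commission (earlier first): Mendoza (15 Apr 1996) before Okonkwo (25 Aug 1998).
Order: Vance, Okafor, Castillo, Varga, Horvat, Mendoza, Okonkwo.

Varga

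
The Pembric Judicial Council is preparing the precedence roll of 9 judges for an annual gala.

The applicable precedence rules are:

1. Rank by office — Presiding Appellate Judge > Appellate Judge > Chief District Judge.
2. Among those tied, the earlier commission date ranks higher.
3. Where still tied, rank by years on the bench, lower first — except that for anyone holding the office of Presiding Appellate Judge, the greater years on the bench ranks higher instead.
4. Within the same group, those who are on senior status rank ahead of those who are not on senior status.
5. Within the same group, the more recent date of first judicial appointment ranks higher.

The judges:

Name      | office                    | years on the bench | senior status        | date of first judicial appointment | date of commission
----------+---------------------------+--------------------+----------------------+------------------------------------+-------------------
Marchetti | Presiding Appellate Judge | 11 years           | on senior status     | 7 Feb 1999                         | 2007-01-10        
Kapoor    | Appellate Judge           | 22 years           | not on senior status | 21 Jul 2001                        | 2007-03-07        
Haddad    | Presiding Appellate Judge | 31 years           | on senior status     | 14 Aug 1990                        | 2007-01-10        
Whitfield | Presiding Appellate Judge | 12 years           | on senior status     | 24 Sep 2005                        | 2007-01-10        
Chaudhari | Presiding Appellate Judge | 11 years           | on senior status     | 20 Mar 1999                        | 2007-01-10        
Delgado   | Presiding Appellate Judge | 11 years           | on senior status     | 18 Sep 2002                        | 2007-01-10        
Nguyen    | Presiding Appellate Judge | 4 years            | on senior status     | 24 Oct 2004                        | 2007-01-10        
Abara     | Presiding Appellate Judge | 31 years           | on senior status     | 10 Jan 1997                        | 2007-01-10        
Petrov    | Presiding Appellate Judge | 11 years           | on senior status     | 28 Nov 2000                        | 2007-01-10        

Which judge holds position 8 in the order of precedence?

By office: Abara, Haddad, Whitfield, Delgado, Petrov, Chaudhari, Marchetti and Nguyen (Presiding Appellate Judge); then Kapoor (Appellate Judge).
Abara, Haddad, Whitfield, Delgado, Petrov, Chaudhari, Marchetti and Nguyen all have date of commission 2007-01-10, so the next rule applies.
Among Abara, Haddad, Whitfield, Delgado, Petrov, Chaudhari, Marchetti and Nguyen, by years on the bench (higher first) (reversed rule for this group): Abara and Haddad (31 years) before Whitfield (12 years) before Delgado, Petrov, Chaudhari and Marchetti (11 years) before Nguyen (4 years).
Abara and Haddad are each on senior status, so the next rule applies.
Among Abara and Haddad, by date of first judicial appointment (later first): Abara (10 Jan 1997) before Haddad (14 Aug 1990).
Delgado, Petrov, Chaudhari and Marchetti are each on senior status, so the next rule applies.
Among Delgado, Petrov, Chaudhari and Marchetti, by date of first judicial appointment (later first): Delgado (18 Sep 2002) before Petrov (28 Nov 2000) before Chaudhari (20 Mar 1999) before Marchetti (7 Feb 1999).
Order: Abara, Haddad, Whitfield, Delgado, Petrov, Chaudhari, Marchetti, Nguyen, Kapoor.

Nguyen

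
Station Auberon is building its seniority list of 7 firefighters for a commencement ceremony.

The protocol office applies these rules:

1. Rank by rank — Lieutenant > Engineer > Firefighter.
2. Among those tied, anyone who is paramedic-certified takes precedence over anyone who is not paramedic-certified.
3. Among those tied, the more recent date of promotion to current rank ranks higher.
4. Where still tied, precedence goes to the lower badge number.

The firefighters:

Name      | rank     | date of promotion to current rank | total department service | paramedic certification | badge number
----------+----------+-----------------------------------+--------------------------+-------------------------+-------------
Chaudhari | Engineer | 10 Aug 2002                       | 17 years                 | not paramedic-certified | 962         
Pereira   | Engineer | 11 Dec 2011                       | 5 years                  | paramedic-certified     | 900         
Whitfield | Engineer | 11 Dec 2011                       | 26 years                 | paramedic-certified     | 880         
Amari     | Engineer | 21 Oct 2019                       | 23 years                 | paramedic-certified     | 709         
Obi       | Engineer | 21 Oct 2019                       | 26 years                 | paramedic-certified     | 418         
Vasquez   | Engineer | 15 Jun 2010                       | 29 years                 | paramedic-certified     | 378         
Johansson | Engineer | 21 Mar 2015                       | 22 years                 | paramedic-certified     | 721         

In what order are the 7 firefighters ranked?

By rank: Obi, Amari, Johansson, Whitfield, Pereira, Vasquez and Chaudhari (Engineer).
Among Obi, Amari, Johansson, Whitfield, Pereira, Vasquez and Chaudhari, paramedic-certified before not paramedic-certified: Obi, Amari, Johansson, Whitfield, Pereira and Vasquez (paramedic-certified) before Chaudhari (not paramedic-certified).
Among Obi, Amari, Johansson, Whitfield, Pereira and Vasquez, by date of promotion to current rank (later first): Obi and Amari (21 Oct 2019) before Johansson (21 Mar 2015) before Whitfield and Pereira (11 Dec 2011) before Vasquez (15 Jun 2010).
Among Obi and Amari, by badge number (lower first): Obi (418) before Amari (709).
Among Whitfield and Pereira, by badge number (lower first): Whitfield (880) before Pereira (900).
Full order: Obi, Amari, Johansson, Whitfield, Pereira, Vasquez, Chaudhari.

Obi, Amari, Johansson, Whitfield, Pereira, Vasquez, Chaudhari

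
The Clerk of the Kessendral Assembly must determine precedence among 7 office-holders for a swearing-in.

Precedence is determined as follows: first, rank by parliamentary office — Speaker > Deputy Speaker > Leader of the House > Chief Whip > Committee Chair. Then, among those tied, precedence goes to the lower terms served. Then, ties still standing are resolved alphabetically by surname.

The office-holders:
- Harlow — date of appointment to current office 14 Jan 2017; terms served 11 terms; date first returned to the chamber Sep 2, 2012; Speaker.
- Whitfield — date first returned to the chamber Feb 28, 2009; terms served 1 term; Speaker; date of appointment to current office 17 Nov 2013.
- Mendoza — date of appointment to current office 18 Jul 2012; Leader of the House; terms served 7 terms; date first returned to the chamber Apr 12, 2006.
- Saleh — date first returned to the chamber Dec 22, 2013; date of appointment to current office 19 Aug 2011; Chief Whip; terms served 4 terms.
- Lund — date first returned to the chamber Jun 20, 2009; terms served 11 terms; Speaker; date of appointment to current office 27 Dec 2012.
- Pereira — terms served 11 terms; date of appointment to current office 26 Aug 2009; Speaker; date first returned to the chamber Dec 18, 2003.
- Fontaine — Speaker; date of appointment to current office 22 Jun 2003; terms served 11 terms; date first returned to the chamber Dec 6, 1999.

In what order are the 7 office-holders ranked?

Whitfield, Fontaine, Harlow, Lund, Pereira, Mendoza, Saleh

By parliamentary office: Whitfield, Fontaine, Harlow, Lund and Pereira (Speaker); then Mendoza (Leader of the House); then Saleh (Chief Whip).
Among Whitfield, Fontaine, Harlow, Lund and Pereira, by terms served (lower first): Whitfield (1 term) before Fontaine, Harlow, Lund and Pereira (11 terms).
Among Fontaine, Harlow, Lund and Pereira, alphabetically by surname: Fontaine before Harlow before Lund before Pereira.
Full order: Whitfield, Fontaine, Harlow, Lund, Pereira, Mendoza, Saleh.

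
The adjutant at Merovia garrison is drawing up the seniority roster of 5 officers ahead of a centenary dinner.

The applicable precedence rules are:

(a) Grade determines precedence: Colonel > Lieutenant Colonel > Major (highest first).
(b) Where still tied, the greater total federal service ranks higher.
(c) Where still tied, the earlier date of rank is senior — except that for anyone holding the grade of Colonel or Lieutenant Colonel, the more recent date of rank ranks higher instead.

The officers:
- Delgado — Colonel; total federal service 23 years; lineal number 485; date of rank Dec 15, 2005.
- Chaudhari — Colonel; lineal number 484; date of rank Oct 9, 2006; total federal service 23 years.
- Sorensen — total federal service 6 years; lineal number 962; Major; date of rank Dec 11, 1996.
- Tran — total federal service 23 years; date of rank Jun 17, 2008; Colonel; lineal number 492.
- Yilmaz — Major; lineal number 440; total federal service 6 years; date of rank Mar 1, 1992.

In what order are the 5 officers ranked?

Tran, Chaudhari, Delgado, Yilmaz, Sorensen

By grade: Tran, Chaudhari and Delgado (Colonel); then Yilmaz and Sorensen (Major).
Tran, Chaudhari and Delgado all have total federal service 23 years, so the next rule applies.
Among Tran, Chaudhari and Delgado, by date of rank (later first) (reversed rule for this group): Tran (Jun 17, 2008) before Chaudhari (Oct 9, 2006) before Delgado (Dec 15, 2005).
Yilmaz and Sorensen both have total federal service 6 years, so the next rule applies.
Among Yilmaz and Sorensen, by date of rank (earlier first): Yilmaz (Mar 1, 1992) before Sorensen (Dec 11, 1996).
Full order: Tran, Chaudhari, Delgado, Yilmaz, Sorensen.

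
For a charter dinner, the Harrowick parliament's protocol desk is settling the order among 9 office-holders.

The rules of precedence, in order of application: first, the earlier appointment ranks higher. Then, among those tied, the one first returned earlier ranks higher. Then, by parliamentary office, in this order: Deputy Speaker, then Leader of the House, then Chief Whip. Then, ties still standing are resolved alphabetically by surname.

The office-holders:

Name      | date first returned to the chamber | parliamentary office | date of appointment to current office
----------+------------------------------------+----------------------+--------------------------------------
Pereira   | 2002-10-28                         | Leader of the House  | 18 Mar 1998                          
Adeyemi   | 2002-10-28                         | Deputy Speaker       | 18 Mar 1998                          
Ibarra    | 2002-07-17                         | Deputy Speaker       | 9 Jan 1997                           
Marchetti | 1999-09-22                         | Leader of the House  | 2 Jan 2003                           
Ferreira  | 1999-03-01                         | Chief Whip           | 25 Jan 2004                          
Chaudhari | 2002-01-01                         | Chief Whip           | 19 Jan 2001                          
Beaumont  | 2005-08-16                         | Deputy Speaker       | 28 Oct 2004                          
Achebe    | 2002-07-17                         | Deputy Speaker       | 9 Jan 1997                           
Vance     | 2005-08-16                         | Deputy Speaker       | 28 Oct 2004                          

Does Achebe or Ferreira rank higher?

By date of appointment to current office (earlier first): Achebe and Ibarra (both 9 Jan 1997); then Adeyemi and Pereira (both 18 Mar 1998); then Chaudhari (19 Jan 2001); then Marchetti (2 Jan 2003); then Ferreira (25 Jan 2004); then Beaumont and Vance (both 28 Oct 2004).
Achebe and Ibarra both have date first returned to the chamber 2002-07-17, so the next rule applies.
Achebe and Ibarra are each Deputy Speaker, so the next rule applies.
Among Achebe and Ibarra, alphabetically by surname: Achebe before Ibarra.
Adeyemi and Pereira both have date first returned to the chamber 2002-10-28, so the next rule applies.
Among Adeyemi and Pereira, by parliamentary office: Adeyemi (Deputy Speaker) before Pereira (Leader of the House).
Beaumont and Vance both have date first returned to the chamber 2005-08-16, so the next rule applies.
Beaumont and Vance are each Deputy Speaker, so the next rule applies.
Among Beaumont and Vance, alphabetically by surname: Beaumont before Vance.
So Achebe takes precedence.

Achebe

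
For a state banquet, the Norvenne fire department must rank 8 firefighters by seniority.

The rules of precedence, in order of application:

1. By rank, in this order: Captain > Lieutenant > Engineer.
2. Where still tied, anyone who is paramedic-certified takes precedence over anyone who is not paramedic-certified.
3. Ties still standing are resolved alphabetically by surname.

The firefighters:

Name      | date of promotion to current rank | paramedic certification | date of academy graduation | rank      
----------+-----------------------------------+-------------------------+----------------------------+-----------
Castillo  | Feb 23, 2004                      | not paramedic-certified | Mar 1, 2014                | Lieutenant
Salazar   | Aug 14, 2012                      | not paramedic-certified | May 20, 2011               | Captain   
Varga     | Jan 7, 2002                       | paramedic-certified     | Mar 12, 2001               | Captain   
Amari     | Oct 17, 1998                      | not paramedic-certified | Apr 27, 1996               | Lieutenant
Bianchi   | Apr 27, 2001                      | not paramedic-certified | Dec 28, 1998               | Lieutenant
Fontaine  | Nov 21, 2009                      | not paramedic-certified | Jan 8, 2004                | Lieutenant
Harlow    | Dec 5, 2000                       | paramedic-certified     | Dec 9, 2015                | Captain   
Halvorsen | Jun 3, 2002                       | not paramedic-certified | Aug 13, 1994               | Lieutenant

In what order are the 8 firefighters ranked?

By rank: Harlow, Varga and Salazar (Captain); then Amari, Bianchi, Castillo, Fontaine and Halvorsen (Lieutenant).
Among Harlow, Varga and Salazar, paramedic-certified before not paramedic-certified: Harlow and Varga (paramedic-certified) before Salazar (not paramedic-certified).
Among Harlow and Varga, alphabetically by surname: Harlow before Varga.
Amari, Bianchi, Castillo, Fontaine and Halvorsen are each not paramedic-certified, so the next rule applies.
Among Amari, Bianchi, Castillo, Fontaine and Halvorsen, alphabetically by surname: Amari before Bianchi before Castillo before Fontaine before Halvorsen.
Full order: Harlow, Varga, Salazar, Amari, Bianchi, Castillo, Fontaine, Halvorsen.

Harlow, Varga, Salazar, Amari, Bianchi, Castillo, Fontaine, Halvorsen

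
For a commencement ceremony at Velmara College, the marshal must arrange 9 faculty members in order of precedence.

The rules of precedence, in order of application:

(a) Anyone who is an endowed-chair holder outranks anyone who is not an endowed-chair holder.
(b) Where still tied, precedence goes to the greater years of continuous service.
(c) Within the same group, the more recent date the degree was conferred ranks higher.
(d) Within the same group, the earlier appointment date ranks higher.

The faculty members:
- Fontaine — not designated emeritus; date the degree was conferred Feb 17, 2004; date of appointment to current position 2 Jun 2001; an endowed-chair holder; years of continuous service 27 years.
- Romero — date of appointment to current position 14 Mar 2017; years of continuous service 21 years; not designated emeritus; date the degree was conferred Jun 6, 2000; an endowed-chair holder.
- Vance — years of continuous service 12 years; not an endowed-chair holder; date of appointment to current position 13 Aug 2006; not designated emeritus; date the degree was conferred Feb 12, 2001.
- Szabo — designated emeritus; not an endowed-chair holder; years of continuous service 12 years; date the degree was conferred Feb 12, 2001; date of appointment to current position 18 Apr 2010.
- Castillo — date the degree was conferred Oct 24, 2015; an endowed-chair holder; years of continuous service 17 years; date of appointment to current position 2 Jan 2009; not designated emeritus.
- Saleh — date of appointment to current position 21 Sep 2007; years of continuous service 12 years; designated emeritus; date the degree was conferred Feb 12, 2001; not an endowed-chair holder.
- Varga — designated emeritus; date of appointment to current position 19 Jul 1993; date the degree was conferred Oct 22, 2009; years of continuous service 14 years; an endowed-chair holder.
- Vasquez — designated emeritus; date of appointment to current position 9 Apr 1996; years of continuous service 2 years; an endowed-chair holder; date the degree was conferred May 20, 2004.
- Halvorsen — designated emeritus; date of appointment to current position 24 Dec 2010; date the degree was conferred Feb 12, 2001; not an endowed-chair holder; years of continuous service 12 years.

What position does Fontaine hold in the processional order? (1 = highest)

By the first rule: Fontaine, Romero, Castillo, Varga and Vasquez (each an endowed-chair holder); then Vance, Saleh, Szabo and Halvorsen (each not an endowed-chair holder).
Among Fontaine, Romero, Castillo, Varga and Vasquez, by years of continuous service (higher first): Fontaine (27 years) before Romero (21 years) before Castillo (17 years) before Varga (14 years) before Vasquez (2 years).
Vance, Saleh, Szabo and Halvorsen all have years of continuous service 12 years, so the next rule applies.
Vance, Saleh, Szabo and Halvorsen all have date the degree was conferred Feb 12, 2001, so the next rule applies.
Among Vance, Saleh, Szabo and Halvorsen, by date of appointment to current position (earlier first): Vance (13 Aug 2006) before Saleh (21 Sep 2007) before Szabo (18 Apr 2010) before Halvorsen (24 Dec 2010).
Order: Fontaine, Romero, Castillo, Varga, Vasquez, Vance, Saleh, Szabo, Halvorsen. So position 1.

1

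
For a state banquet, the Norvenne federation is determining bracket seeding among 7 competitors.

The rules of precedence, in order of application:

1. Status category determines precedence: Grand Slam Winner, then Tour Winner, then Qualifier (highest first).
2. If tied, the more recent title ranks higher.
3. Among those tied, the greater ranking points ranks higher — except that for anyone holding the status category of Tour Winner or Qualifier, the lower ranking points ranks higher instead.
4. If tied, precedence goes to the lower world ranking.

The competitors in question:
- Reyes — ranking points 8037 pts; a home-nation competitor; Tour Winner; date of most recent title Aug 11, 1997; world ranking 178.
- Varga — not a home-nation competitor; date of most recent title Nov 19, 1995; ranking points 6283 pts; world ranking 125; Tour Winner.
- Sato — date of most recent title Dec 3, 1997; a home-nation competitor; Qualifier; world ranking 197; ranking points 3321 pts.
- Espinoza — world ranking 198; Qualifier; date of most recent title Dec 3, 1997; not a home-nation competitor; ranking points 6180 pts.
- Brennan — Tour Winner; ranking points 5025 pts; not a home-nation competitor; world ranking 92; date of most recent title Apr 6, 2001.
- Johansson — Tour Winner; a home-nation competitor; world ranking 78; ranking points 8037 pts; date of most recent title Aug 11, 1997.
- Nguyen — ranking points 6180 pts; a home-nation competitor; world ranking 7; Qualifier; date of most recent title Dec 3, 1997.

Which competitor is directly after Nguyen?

By status category: Brennan, Johansson, Reyes and Varga (Tour Winner); then Sato, Nguyen and Espinoza (Qualifier).
Among Brennan, Johansson, Reyes and Varga, by date of most recent title (later first): Brennan (Apr 6, 2001) before Johansson and Reyes (Aug 11, 1997) before Varga (Nov 19, 1995).
Johansson and Reyes both have ranking points 8037 pts, so the next rule applies.
Among Johansson and Reyes, by world ranking (lower first): Johansson (78) before Reyes (178).
Sato, Nguyen and Espinoza all have date of most recent title Dec 3, 1997, so the next rule applies.
Among Sato, Nguyen and Espinoza, by ranking points (lower first) (reversed rule for this group): Sato (3321 pts) before Nguyen and Espinoza (6180 pts).
Among Nguyen and Espinoza, by world ranking (lower first): Nguyen (7) before Espinoza (198).
Order: Brennan, Johansson, Reyes, Varga, Sato, Nguyen, Espinoza.

Espinoza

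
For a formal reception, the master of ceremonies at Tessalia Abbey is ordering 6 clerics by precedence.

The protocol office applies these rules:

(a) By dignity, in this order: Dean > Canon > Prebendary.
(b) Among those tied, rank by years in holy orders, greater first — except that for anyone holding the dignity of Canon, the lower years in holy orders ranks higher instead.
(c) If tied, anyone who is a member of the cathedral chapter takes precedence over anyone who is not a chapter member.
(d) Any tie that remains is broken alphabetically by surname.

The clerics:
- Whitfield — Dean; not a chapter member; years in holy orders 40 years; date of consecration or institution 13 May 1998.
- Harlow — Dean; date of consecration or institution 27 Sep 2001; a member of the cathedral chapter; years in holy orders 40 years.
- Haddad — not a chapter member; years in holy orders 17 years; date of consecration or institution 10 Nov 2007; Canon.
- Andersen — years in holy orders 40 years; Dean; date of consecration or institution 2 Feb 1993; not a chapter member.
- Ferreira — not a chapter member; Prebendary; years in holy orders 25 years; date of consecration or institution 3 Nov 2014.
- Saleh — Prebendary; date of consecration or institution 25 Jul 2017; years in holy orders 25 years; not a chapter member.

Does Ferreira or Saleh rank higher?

By dignity: Harlow, Andersen and Whitfield (Dean); then Haddad (Canon); then Ferreira and Saleh (Prebendary).
Harlow, Andersen and Whitfield all have years in holy orders 40 years, so the next rule applies.
Among Harlow, Andersen and Whitfield, a member of the cathedral chapter before not a chapter member: Harlow (a member of the cathedral chapter) before Andersen and Whitfield (not a chapter member).
Among Andersen and Whitfield, alphabetically by surname: Andersen before Whitfield.
Ferreira and Saleh both have years in holy orders 25 years, so the next rule applies.
Ferreira and Saleh are each not a chapter member, so the next rule applies.
Among Ferreira and Saleh, alphabetically by surname: Ferreira before Saleh.
So Ferreira takes precedence.

Ferreira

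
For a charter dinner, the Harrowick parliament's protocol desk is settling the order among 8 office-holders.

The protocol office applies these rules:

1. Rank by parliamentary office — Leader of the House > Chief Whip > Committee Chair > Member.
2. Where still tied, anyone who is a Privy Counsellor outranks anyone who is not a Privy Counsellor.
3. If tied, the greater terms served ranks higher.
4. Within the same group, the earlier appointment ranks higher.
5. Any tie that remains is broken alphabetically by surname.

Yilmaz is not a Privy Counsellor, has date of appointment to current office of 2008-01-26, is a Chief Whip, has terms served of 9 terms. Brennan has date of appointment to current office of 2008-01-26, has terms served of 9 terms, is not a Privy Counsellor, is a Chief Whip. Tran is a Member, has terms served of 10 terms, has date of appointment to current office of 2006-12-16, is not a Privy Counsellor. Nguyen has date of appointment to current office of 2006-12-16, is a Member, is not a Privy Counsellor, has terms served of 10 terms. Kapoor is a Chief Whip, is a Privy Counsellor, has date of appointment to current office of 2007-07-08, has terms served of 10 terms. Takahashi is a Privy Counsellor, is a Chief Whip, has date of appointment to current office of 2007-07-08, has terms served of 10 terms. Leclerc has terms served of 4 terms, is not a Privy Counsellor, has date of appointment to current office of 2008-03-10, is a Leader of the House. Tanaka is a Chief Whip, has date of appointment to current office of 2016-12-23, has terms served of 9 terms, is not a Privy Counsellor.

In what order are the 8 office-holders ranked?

By parliamentary office: Leclerc (Leader of the House); then Kapoor, Takahashi, Brennan, Yilmaz and Tanaka (Chief Whip); then Nguyen and Tran (Member).
Among Kapoor, Takahashi, Brennan, Yilmaz and Tanaka, a Privy Counsellor before not a Privy Counsellor: Kapoor and Takahashi (a Privy Counsellor) before Brennan, Yilmaz and Tanaka (not a Privy Counsellor).
Kapoor and Takahashi both have terms served 10 terms, so the next rule applies.
Kapoor and Takahashi both have date of appointment to current office 2007-07-08, so the next rule applies.
Among Kapoor and Takahashi, alphabetically by surname: Kapoor before Takahashi.
Brennan, Yilmaz and Tanaka all have terms served 9 terms, so the next rule applies.
Among Brennan, Yilmaz and Tanaka, by date of appointment to current office (earlier first): Brennan and Yilmaz (2008-01-26) before Tanaka (2016-12-23).
Among Brennan and Yilmaz, alphabetically by surname: Brennan before Yilmaz.
Nguyen and Tran are each not a Privy Counsellor, so the next rule applies.
Nguyen and Tran both have terms served 10 terms, so the next rule applies.
Nguyen and Tran both have date of appointment to current office 2006-12-16, so the next rule applies.
Among Nguyen and Tran, alphabetically by surname: Nguyen before Tran.
Full order: Leclerc, Kapoor, Takahashi, Brennan, Yilmaz, Tanaka, Nguyen, Tran.

Leclerc, Kapoor, Takahashi, Brennan, Yilmaz, Tanaka, Nguyen, Tran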